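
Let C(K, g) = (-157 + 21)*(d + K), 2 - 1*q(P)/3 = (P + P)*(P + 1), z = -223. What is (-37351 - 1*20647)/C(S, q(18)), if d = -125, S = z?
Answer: -28999/23664 ≈ -1.2254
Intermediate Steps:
S = -223
q(P) = 6 - 6*P*(1 + P) (q(P) = 6 - 3*(P + P)*(P + 1) = 6 - 3*2*P*(1 + P) = 6 - 6*P*(1 + P))
C(K, g) = 17000 - 136*K (C(K, g) = (-157 + 21)*(-125 + K) = -136*(-125 + K) = 17000 - 136*K)
(-37351 - 1*20647)/C(S, q(18)) = (-37351 - 1*20647)/(17000 - 136*(-223)) = (-37351 - 20647)/(17000 + 30328) = -57998/47328 = -57998*1/47328 = -28999/23664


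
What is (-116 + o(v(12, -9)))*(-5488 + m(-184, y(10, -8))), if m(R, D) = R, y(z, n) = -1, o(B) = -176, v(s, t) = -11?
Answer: 1656224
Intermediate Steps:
(-116 + o(v(12, -9)))*(-5488 + m(-184, y(10, -8))) = (-116 - 176)*(-5488 - 184) = -292*(-5672) = 1656224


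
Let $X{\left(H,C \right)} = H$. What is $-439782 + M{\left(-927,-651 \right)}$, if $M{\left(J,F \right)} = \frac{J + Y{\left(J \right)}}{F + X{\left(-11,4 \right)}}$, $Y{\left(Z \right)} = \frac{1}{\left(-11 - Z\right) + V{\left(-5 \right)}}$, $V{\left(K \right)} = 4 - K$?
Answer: $- \frac{134649825113}{306175} \approx -4.3978 \cdot 10^{5}$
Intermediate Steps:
$Y{\left(Z \right)} = \frac{1}{-2 - Z}$ ($Y{\left(Z \right)} = \frac{1}{\left(-11 - Z\right) + \left(4 - -5\right)} = \frac{1}{\left(-11 - Z\right) + \left(4 + 5\right)} = \frac{1}{\left(-11 - Z\right) + 9} = \frac{1}{-2 - Z}$)
$M{\left(J,F \right)} = \frac{J - \frac{1}{2 + J}}{-11 + F}$ ($M{\left(J,F \right)} = \frac{J - \frac{1}{2 + J}}{F - 11} = \frac{J - \frac{1}{2 + J}}{-11 + F}$)
$-439782 + M{\left(-927,-651 \right)} = -439782 + \frac{-1 - 927 \left(2 - 927\right)}{\left(-11 - 651\right) \left(2 - 927\right)} = -439782 + \frac{-1 - -857475}{\left(-662\right) \left(-925\right)} = -439782 - - \frac{-1 + 857475}{612350} = -439782 - \left(- \frac{1}{612350}\right) 857474 = -439782 + \frac{428737}{306175} = - \frac{134649825113}{306175}$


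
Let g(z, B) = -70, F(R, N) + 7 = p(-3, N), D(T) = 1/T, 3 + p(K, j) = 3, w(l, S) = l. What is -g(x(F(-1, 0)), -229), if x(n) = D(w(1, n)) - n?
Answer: 70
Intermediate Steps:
p(K, j) = 0 (p(K, j) = -3 + 3 = 0)
F(R, N) = -7 (F(R, N) = -7 + 0 = -7)
x(n) = 1 - n (x(n) = 1/1 - n = 1 - n)
-g(x(F(-1, 0)), -229) = -1*(-70) = 70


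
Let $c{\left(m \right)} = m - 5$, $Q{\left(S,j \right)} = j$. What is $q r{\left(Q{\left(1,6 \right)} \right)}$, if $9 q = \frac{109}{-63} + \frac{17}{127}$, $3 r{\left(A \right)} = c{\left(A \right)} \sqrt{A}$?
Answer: $- \frac{12772 \sqrt{6}}{216027} \approx -0.14482$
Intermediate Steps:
$c{\left(m \right)} = -5 + m$
$r{\left(A \right)} = \frac{\sqrt{A} \left(-5 + A\right)}{3}$ ($r{\left(A \right)} = \frac{\left(-5 + A\right) \sqrt{A}}{3} = \frac{\sqrt{A} \left(-5 + A\right)}{3}$)
$q = - \frac{12772}{72009}$ ($q = \frac{\frac{109}{-63} + \frac{17}{127}}{9} = \frac{109 \left(- \frac{1}{63}\right) + 17 \cdot \frac{1}{127}}{9} = \frac{- \frac{109}{63} + \frac{17}{127}}{9} = \frac{1}{9} \left(- \frac{12772}{8001}\right) = - \frac{12772}{72009} \approx -0.17737$)
$q r{\left(Q{\left(1,6 \right)} \right)} = - \frac{12772 \frac{\sqrt{6} \left(-5 + 6\right)}{3}}{72009} = - \frac{12772 \cdot \frac{1}{3} \sqrt{6} \cdot 1}{72009} = - \frac{12772 \frac{\sqrt{6}}{3}}{72009} = - \frac{12772 \sqrt{6}}{216027}$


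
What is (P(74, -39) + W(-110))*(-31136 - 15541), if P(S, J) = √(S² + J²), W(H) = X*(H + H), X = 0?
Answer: -46677*√6997 ≈ -3.9044e+6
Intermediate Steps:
W(H) = 0 (W(H) = 0*(H + H) = 0*(2*H) = 0)
P(S, J) = √(J² + S²)
(P(74, -39) + W(-110))*(-31136 - 15541) = (√((-39)² + 74²) + 0)*(-31136 - 15541) = (√(1521 + 5476) + 0)*(-46677) = (√6997 + 0)*(-46677) = √6997*(-46677) = -46677*√6997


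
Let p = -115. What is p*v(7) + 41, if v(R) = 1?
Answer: -74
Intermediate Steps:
p*v(7) + 41 = -115*1 + 41 = -115 + 41 = -74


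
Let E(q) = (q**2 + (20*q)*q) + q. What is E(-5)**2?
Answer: 270400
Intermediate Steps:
E(q) = q + 21*q**2 (E(q) = (q**2 + 20*q**2) + q = 21*q**2 + q = q + 21*q**2)
E(-5)**2 = (-5*(1 + 21*(-5)))**2 = (-5*(1 - 105))**2 = (-5*(-104))**2 = 520**2 = 270400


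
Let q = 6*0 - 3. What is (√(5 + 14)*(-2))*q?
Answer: 6*√19 ≈ 26.153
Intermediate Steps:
q = -3 (q = 0 - 3 = -3)
(√(5 + 14)*(-2))*q = (√(5 + 14)*(-2))*(-3) = (√19*(-2))*(-3) = -2*√19*(-3) = 6*√19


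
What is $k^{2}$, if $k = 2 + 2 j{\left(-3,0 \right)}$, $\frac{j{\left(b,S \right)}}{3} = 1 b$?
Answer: $256$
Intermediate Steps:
$j{\left(b,S \right)} = 3 b$ ($j{\left(b,S \right)} = 3 \cdot 1 b = 3 b$)
$k = -16$ ($k = 2 + 2 \cdot 3 \left(-3\right) = 2 + 2 \left(-9\right) = 2 - 18 = -16$)
$k^{2} = \left(-16\right)^{2} = 256$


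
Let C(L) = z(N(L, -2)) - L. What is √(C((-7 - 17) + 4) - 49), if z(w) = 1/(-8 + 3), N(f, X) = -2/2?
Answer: I*√730/5 ≈ 5.4037*I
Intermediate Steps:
N(f, X) = -1 (N(f, X) = -2*½ = -1)
z(w) = -⅕ (z(w) = 1/(-5) = -⅕)
C(L) = -⅕ - L
√(C((-7 - 17) + 4) - 49) = √((-⅕ - ((-7 - 17) + 4)) - 49) = √((-⅕ - (-24 + 4)) - 49) = √((-⅕ - 1*(-20)) - 49) = √((-⅕ + 20) - 49) = √(99/5 - 49) = √(-146/5) = I*√730/5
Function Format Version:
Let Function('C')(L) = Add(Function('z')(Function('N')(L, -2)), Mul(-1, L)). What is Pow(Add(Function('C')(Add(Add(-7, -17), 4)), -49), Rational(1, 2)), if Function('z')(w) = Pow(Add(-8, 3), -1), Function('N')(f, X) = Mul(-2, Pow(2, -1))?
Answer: Mul(Rational(1, 5), I, Pow(730, Rational(1, 2))) ≈ Mul(5.4037, I)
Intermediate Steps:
Function('N')(f, X) = -1 (Function('N')(f, X) = Mul(-2, Rational(1, 2)) = -1)
Function('z')(w) = Rational(-1, 5) (Function('z')(w) = Pow(-5, -1) = Rational(-1, 5))
Function('C')(L) = Add(Rational(-1, 5), Mul(-1, L))
Pow(Add(Function('C')(Add(Add(-7, -17), 4)), -49), Rational(1, 2)) = Pow(Add(Add(Rational(-1, 5), Mul(-1, Add(Add(-7, -17), 4))), -49), Rational(1, 2)) = Pow(Add(Add(Rational(-1, 5), Mul(-1, Add(-24, 4))), -49), Rational(1, 2)) = Pow(Add(Add(Rational(-1, 5), Mul(-1, -20)), -49), Rational(1, 2)) = Pow(Add(Add(Rational(-1, 5), 20), -49), Rational(1, 2)) = Pow(Add(Rational(99, 5), -49), Rational(1, 2)) = Pow(Rational(-146, 5), Rational(1, 2)) = Mul(Rational(1, 5), I, Pow(730, Rational(1, 2)))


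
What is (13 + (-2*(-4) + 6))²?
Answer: 729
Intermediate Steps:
(13 + (-2*(-4) + 6))² = (13 + (8 + 6))² = (13 + 14)² = 27² = 729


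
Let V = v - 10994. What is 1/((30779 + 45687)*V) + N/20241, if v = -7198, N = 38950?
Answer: 8030555197/4173208416 ≈ 1.9243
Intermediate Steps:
V = -18192 (V = -7198 - 10994 = -18192)
1/((30779 + 45687)*V) + N/20241 = 1/((30779 + 45687)*(-18192)) + 38950/20241 = -1/18192/76466 + 38950*(1/20241) = (1/76466)*(-1/18192) + 38950/20241 = -1/1391069472 + 38950/20241 = 8030555197/4173208416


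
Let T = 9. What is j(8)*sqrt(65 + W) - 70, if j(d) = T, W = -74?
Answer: -70 + 27*I ≈ -70.0 + 27.0*I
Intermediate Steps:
j(d) = 9
j(8)*sqrt(65 + W) - 70 = 9*sqrt(65 - 74) - 70 = 9*sqrt(-9) - 70 = 9*(3*I) - 70 = 27*I - 70 = -70 + 27*I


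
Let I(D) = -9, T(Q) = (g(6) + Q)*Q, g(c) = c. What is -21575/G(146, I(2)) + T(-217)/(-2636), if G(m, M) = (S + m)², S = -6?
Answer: -9542969/516656 ≈ -18.471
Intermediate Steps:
T(Q) = Q*(6 + Q) (T(Q) = (6 + Q)*Q = Q*(6 + Q))
G(m, M) = (-6 + m)²
-21575/G(146, I(2)) + T(-217)/(-2636) = -21575/(-6 + 146)² - 217*(6 - 217)/(-2636) = -21575/(140²) - 217*(-211)*(-1/2636) = -21575/19600 + 45787*(-1/2636) = -21575*1/19600 - 45787/2636 = -863/784 - 45787/2636 = -9542969/516656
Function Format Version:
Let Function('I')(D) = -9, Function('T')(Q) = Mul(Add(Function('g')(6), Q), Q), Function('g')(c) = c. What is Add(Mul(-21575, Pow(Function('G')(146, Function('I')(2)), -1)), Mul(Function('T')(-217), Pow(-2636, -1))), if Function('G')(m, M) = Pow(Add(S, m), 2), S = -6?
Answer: Rational(-9542969, 516656) ≈ -18.471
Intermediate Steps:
Function('T')(Q) = Mul(Q, Add(6, Q)) (Function('T')(Q) = Mul(Add(6, Q), Q) = Mul(Q, Add(6, Q)))
Function('G')(m, M) = Pow(Add(-6, m), 2)
Add(Mul(-21575, Pow(Function('G')(146, Function('I')(2)), -1)), Mul(Function('T')(-217), Pow(-2636, -1))) = Add(Mul(-21575, Pow(Pow(Add(-6, 146), 2), -1)), Mul(Mul(-217, Add(6, -217)), Pow(-2636, -1))) = Add(Mul(-21575, Pow(Pow(140, 2), -1)), Mul(Mul(-217, -211), Rational(-1, 2636))) = Add(Mul(-21575, Pow(19600, -1)), Mul(45787, Rational(-1, 2636))) = Add(Mul(-21575, Rational(1, 19600)), Rational(-45787, 2636)) = Add(Rational(-863, 784), Rational(-45787, 2636)) = Rational(-9542969, 516656)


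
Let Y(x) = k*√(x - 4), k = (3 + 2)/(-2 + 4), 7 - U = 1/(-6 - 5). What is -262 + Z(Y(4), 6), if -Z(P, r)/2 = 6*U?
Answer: -3818/11 ≈ -347.09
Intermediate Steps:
U = 78/11 (U = 7 - 1/(-6 - 5) = 7 - 1/(-11) = 7 - 1*(-1/11) = 7 + 1/11 = 78/11 ≈ 7.0909)
k = 5/2 ≈ 2.5000
Y(x) = 5*√(-4 + x)/2 (Y(x) = 5*√(x - 4)/2 = 5*√(-4 + x)/2)
Z(P, r) = -936/11 (Z(P, r) = -12*78/11 = -2*468/11 = -936/11)
-262 + Z(Y(4), 6) = -262 - 936/11 = -3818/11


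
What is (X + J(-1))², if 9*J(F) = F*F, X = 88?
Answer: 628849/81 ≈ 7763.6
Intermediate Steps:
J(F) = F²/9 (J(F) = (F*F)/9 = F²/9)
(X + J(-1))² = (88 + (⅑)*(-1)²)² = (88 + (⅑)*1)² = (88 + ⅑)² = (793/9)² = 628849/81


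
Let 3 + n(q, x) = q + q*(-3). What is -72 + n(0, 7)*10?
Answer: -102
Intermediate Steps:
n(q, x) = -3 - 2*q (n(q, x) = -3 + (q + q*(-3)) = -3 + (q - 3*q) = -3 - 2*q)
-72 + n(0, 7)*10 = -72 + (-3 - 2*0)*10 = -72 + (-3 + 0)*10 = -72 - 3*10 = -72 - 30 = -102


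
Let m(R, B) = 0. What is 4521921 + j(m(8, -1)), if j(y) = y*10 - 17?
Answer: 4521904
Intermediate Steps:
j(y) = -17 + 10*y (j(y) = 10*y - 17 = -17 + 10*y)
4521921 + j(m(8, -1)) = 4521921 + (-17 + 10*0) = 4521921 + (-17 + 0) = 4521921 - 17 = 4521904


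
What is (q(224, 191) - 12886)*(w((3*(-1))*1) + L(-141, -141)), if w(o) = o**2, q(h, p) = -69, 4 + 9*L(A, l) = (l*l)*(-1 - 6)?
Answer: 1801910950/9 ≈ 2.0021e+8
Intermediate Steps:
L(A, l) = -4/9 - 7*l**2/9 (L(A, l) = -4/9 + ((l*l)*(-1 - 6))/9 = -4/9 + (l**2*(-7))/9 = -4/9 + (-7*l**2)/9 = -4/9 - 7*l**2/9)
(q(224, 191) - 12886)*(w((3*(-1))*1) + L(-141, -141)) = (-69 - 12886)*(((3*(-1))*1)**2 + (-4/9 - 7/9*(-141)**2)) = -12955*((-3*1)**2 + (-4/9 - 7/9*19881)) = -12955*((-3)**2 + (-4/9 - 15463)) = -12955*(9 - 139171/9) = -12955*(-139090/9) = 1801910950/9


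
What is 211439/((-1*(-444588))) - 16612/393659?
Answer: 75849369445/175016067492 ≈ 0.43339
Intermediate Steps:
211439/((-1*(-444588))) - 16612/393659 = 211439/444588 - 16612*1/393659 = 211439*(1/444588) - 16612/393659 = 211439/444588 - 16612/393659 = 75849369445/175016067492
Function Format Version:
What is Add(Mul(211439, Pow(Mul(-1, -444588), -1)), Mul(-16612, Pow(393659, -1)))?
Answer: Rational(75849369445, 175016067492) ≈ 0.43339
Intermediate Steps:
Add(Mul(211439, Pow(Mul(-1, -444588), -1)), Mul(-16612, Pow(393659, -1))) = Add(Mul(211439, Pow(444588, -1)), Mul(-16612, Rational(1, 393659))) = Add(Mul(211439, Rational(1, 444588)), Rational(-16612, 393659)) = Add(Rational(211439, 444588), Rational(-16612, 393659)) = Rational(75849369445, 175016067492)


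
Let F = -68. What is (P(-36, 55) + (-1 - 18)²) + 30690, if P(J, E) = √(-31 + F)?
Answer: 31051 + 3*I*√11 ≈ 31051.0 + 9.9499*I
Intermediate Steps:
P(J, E) = 3*I*√11 (P(J, E) = √(-31 - 68) = √(-99) = 3*I*√11)
(P(-36, 55) + (-1 - 18)²) + 30690 = (3*I*√11 + (-1 - 18)²) + 30690 = (3*I*√11 + (-19)²) + 30690 = (3*I*√11 + 361) + 30690 = (361 + 3*I*√11) + 30690 = 31051 + 3*I*√11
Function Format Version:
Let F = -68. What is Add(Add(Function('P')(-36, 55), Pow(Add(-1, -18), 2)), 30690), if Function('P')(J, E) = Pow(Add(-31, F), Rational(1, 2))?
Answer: Add(31051, Mul(3, I, Pow(11, Rational(1, 2)))) ≈ Add(31051., Mul(9.9499, I))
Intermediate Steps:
Function('P')(J, E) = Mul(3, I, Pow(11, Rational(1, 2))) (Function('P')(J, E) = Pow(Add(-31, -68), Rational(1, 2)) = Pow(-99, Rational(1, 2)) = Mul(3, I, Pow(11, Rational(1, 2))))
Add(Add(Function('P')(-36, 55), Pow(Add(-1, -18), 2)), 30690) = Add(Add(Mul(3, I, Pow(11, Rational(1, 2))), Pow(Add(-1, -18), 2)), 30690) = Add(Add(Mul(3, I, Pow(11, Rational(1, 2))), Pow(-19, 2)), 30690) = Add(Add(Mul(3, I, Pow(11, Rational(1, 2))), 361), 30690) = Add(Add(361, Mul(3, I, Pow(11, Rational(1, 2)))), 30690) = Add(31051, Mul(3, I, Pow(11, Rational(1, 2))))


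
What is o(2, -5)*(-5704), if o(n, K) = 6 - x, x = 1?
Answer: -28520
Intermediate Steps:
o(n, K) = 5 (o(n, K) = 6 - 1*1 = 6 - 1 = 5)
o(2, -5)*(-5704) = 5*(-5704) = -28520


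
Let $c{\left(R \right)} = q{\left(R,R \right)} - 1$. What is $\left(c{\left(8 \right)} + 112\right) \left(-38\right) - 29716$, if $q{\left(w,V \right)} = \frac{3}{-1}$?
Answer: $-33820$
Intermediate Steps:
$q{\left(w,V \right)} = -3$ ($q{\left(w,V \right)} = 3 \left(-1\right) = -3$)
$c{\left(R \right)} = -4$ ($c{\left(R \right)} = -3 - 1 = -4$)
$\left(c{\left(8 \right)} + 112\right) \left(-38\right) - 29716 = \left(-4 + 112\right) \left(-38\right) - 29716 = 108 \left(-38\right) - 29716 = -4104 - 29716 = -33820$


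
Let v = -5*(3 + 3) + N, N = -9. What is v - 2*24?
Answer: -87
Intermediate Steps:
v = -39 (v = -5*(3 + 3) - 9 = -30 - 9 = -39)
v - 2*24 = -39 - 2*24 = -39 - 1*48 = -39 - 48 = -87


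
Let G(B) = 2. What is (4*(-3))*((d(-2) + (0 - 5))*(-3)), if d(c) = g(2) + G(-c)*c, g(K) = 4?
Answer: -180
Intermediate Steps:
d(c) = 4 + 2*c
(4*(-3))*((d(-2) + (0 - 5))*(-3)) = (4*(-3))*(((4 + 2*(-2)) + (0 - 5))*(-3)) = -12*((4 - 4) - 5)*(-3) = -12*(0 - 5)*(-3) = -(-60)*(-3) = -12*15 = -180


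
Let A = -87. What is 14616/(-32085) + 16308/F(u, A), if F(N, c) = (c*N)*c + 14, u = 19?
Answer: -35086756/102547225 ≈ -0.34215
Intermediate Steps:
F(N, c) = 14 + N*c² (F(N, c) = (N*c)*c + 14 = N*c² + 14 = 14 + N*c²)
14616/(-32085) + 16308/F(u, A) = 14616/(-32085) + 16308/(14 + 19*(-87)²) = 14616*(-1/32085) + 16308/(14 + 19*7569) = -1624/3565 + 16308/(14 + 143811) = -1624/3565 + 16308/143825 = -35086756/102547225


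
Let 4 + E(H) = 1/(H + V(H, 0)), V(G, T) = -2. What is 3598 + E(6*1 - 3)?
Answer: 3595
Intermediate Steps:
E(H) = -4 + 1/(-2 + H) (E(H) = -4 + 1/(H - 2) = -4 + 1/(-2 + H))
3598 + E(6*1 - 3) = 3598 + (9 - 4*(6*1 - 3))/(-2 + (6*1 - 3)) = 3598 + (9 - 4*(6 - 3))/(-2 + (6 - 3)) = 3598 + (9 - 4*3)/(-2 + 3) = 3598 + (9 - 12)/1 = 3598 + 1*(-3) = 3598 - 3 = 3595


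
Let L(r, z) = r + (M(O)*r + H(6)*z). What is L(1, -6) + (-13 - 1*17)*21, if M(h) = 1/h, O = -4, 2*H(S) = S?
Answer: -2589/4 ≈ -647.25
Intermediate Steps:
H(S) = S/2
L(r, z) = 3*z + 3*r/4 (L(r, z) = r + (r/(-4) + ((1/2)*6)*z) = r + (-r/4 + 3*z) = r + (3*z - r/4) = 3*z + 3*r/4)
L(1, -6) + (-13 - 1*17)*21 = (3*(-6) + (3/4)*1) + (-13 - 1*17)*21 = (-18 + 3/4) + (-13 - 17)*21 = -69/4 - 30*21 = -69/4 - 630 = -2589/4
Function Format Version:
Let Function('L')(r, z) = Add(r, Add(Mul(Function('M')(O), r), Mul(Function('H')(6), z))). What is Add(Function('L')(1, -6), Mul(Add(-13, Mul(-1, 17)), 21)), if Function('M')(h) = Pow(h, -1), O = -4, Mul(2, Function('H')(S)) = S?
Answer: Rational(-2589, 4) ≈ -647.25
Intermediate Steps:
Function('H')(S) = Mul(Rational(1, 2), S)
Function('L')(r, z) = Add(Mul(3, z), Mul(Rational(3, 4), r)) (Function('L')(r, z) = Add(r, Add(Mul(Pow(-4, -1), r), Mul(Mul(Rational(1, 2), 6), z))) = Add(r, Add(Mul(Rational(-1, 4), r), Mul(3, z))) = Add(r, Add(Mul(3, z), Mul(Rational(-1, 4), r))) = Add(Mul(3, z), Mul(Rational(3, 4), r)))
Add(Function('L')(1, -6), Mul(Add(-13, Mul(-1, 17)), 21)) = Add(Add(Mul(3, -6), Mul(Rational(3, 4), 1)), Mul(Add(-13, Mul(-1, 17)), 21)) = Add(Add(-18, Rational(3, 4)), Mul(Add(-13, -17), 21)) = Add(Rational(-69, 4), Mul(-30, 21)) = Add(Rational(-69, 4), -630) = Rational(-2589, 4)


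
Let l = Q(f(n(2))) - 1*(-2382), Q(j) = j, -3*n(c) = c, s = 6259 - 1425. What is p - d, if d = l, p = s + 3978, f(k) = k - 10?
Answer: 19322/3 ≈ 6440.7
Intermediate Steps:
s = 4834
n(c) = -c/3
f(k) = -10 + k
l = 7114/3 (l = (-10 - 1/3*2) - 1*(-2382) = (-10 - 2/3) + 2382 = -32/3 + 2382 = 7114/3 ≈ 2371.3)
p = 8812 (p = 4834 + 3978 = 8812)
d = 7114/3 ≈ 2371.3
p - d = 8812 - 1*7114/3 = 8812 - 7114/3 = 19322/3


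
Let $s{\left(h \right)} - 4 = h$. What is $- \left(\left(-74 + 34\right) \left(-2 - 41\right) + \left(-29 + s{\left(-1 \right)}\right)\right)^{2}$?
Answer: $-2869636$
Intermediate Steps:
$s{\left(h \right)} = 4 + h$
$- \left(\left(-74 + 34\right) \left(-2 - 41\right) + \left(-29 + s{\left(-1 \right)}\right)\right)^{2} = - \left(\left(-74 + 34\right) \left(-2 - 41\right) + \left(-29 + \left(4 - 1\right)\right)\right)^{2} = - \left(\left(-40\right) \left(-43\right) + \left(-29 + 3\right)\right)^{2} = - \left(1720 - 26\right)^{2} = - 1694^{2} = \left(-1\right) 2869636 = -2869636$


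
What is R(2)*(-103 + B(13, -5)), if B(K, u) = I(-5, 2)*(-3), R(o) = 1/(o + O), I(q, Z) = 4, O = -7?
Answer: 23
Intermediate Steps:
R(o) = 1/(-7 + o) (R(o) = 1/(o - 7) = 1/(-7 + o))
B(K, u) = -12 (B(K, u) = 4*(-3) = -12)
R(2)*(-103 + B(13, -5)) = (-103 - 12)/(-7 + 2) = -115/(-5) = -1/5*(-115) = 23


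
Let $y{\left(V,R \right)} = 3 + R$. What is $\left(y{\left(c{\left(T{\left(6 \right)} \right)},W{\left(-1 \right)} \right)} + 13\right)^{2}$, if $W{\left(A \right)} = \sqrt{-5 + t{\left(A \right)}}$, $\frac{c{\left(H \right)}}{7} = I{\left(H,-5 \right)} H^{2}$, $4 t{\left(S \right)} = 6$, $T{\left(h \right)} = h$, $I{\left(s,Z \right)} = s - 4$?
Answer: $\frac{\left(32 + i \sqrt{14}\right)^{2}}{4} \approx 252.5 + 59.867 i$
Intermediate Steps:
$I{\left(s,Z \right)} = -4 + s$
$t{\left(S \right)} = \frac{3}{2}$ ($t{\left(S \right)} = \frac{1}{4} \cdot 6 = \frac{3}{2}$)
$c{\left(H \right)} = 7 H^{2} \left(-4 + H\right)$ ($c{\left(H \right)} = 7 \left(-4 + H\right) H^{2} = 7 H^{2} \left(-4 + H\right)$)
$W{\left(A \right)} = \frac{i \sqrt{14}}{2}$ ($W{\left(A \right)} = \sqrt{-5 + \frac{3}{2}} = \sqrt{- \frac{7}{2}} = \frac{i \sqrt{14}}{2}$)
$\left(y{\left(c{\left(T{\left(6 \right)} \right)},W{\left(-1 \right)} \right)} + 13\right)^{2} = \left(\left(3 + \frac{i \sqrt{14}}{2}\right) + 13\right)^{2} = \left(16 + \frac{i \sqrt{14}}{2}\right)^{2}$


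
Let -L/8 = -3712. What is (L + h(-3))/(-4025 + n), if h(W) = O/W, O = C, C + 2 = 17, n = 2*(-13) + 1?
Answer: -3299/450 ≈ -7.3311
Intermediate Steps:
L = 29696 (L = -8*(-3712) = 29696)
n = -25 (n = -26 + 1 = -25)
C = 15 (C = -2 + 17 = 15)
O = 15
h(W) = 15/W
(L + h(-3))/(-4025 + n) = (29696 + 15/(-3))/(-4025 - 25) = (29696 + 15*(-1/3))/(-4050) = (29696 - 5)*(-1/4050) = 29691*(-1/4050) = -3299/450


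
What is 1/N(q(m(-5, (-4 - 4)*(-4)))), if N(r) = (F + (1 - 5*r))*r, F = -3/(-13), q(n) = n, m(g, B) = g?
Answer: -13/1705 ≈ -0.0076246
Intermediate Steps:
F = 3/13 (F = -3*(-1/13) = 3/13 ≈ 0.23077)
N(r) = r*(16/13 - 5*r) (N(r) = (3/13 + (1 - 5*r))*r = (16/13 - 5*r)*r = r*(16/13 - 5*r))
1/N(q(m(-5, (-4 - 4)*(-4)))) = 1/((1/13)*(-5)*(16 - 65*(-5))) = 1/((1/13)*(-5)*(16 + 325)) = 1/((1/13)*(-5)*341) = 1/(-1705/13) = -13/1705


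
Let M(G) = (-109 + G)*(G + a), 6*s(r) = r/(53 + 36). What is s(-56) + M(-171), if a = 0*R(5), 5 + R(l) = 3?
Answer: 12783932/267 ≈ 47880.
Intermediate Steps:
R(l) = -2 (R(l) = -5 + 3 = -2)
s(r) = r/534 (s(r) = (r/(53 + 36))/6 = (r/89)/6 = r/534)
a = 0 (a = 0*(-2) = 0)
M(G) = G*(-109 + G) (M(G) = (-109 + G)*(G + 0) = (-109 + G)*G = G*(-109 + G))
s(-56) + M(-171) = (1/534)*(-56) - 171*(-109 - 171) = -28/267 - 171*(-280) = -28/267 + 47880 = 12783932/267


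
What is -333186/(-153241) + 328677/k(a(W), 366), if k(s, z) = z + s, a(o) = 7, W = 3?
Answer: 50491070535/57158893 ≈ 883.35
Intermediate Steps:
k(s, z) = s + z
-333186/(-153241) + 328677/k(a(W), 366) = -333186/(-153241) + 328677/(7 + 366) = -333186*(-1/153241) + 328677/373 = 333186/153241 + 328677*(1/373) = 333186/153241 + 328677/373 = 50491070535/57158893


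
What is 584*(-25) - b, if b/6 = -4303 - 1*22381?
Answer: 145504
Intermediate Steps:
b = -160104 (b = 6*(-4303 - 1*22381) = 6*(-4303 - 22381) = 6*(-26684) = -160104)
584*(-25) - b = 584*(-25) - 1*(-160104) = -14600 + 160104 = 145504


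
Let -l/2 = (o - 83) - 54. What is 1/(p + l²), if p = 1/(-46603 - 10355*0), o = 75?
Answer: 46603/716567727 ≈ 6.5036e-5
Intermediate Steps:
l = 124 (l = -2*((75 - 83) - 54) = -2*(-8 - 54) = -2*(-62) = 124)
p = -1/46603 (p = 1/(-46603 + 0) = 1/(-46603) = -1/46603 ≈ -2.1458e-5)
1/(p + l²) = 1/(-1/46603 + 124²) = 1/(-1/46603 + 15376) = 1/(716567727/46603) = 46603/716567727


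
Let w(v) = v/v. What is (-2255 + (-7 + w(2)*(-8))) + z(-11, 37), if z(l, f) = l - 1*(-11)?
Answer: -2270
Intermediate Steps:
z(l, f) = 11 + l (z(l, f) = l + 11 = 11 + l)
w(v) = 1
(-2255 + (-7 + w(2)*(-8))) + z(-11, 37) = (-2255 + (-7 + 1*(-8))) + (11 - 11) = (-2255 + (-7 - 8)) + 0 = (-2255 - 15) + 0 = -2270 + 0 = -2270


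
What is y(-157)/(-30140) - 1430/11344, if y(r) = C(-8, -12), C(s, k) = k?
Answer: -5370509/42738520 ≈ -0.12566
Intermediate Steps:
y(r) = -12
y(-157)/(-30140) - 1430/11344 = -12/(-30140) - 1430/11344 = -12*(-1/30140) - 1430*1/11344 = 3/7535 - 715/5672 = -5370509/42738520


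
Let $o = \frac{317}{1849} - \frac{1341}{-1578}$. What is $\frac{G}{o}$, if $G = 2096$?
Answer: $\frac{2038515104}{993245} \approx 2052.4$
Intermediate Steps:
$o = \frac{993245}{972574}$ ($o = 317 \cdot \frac{1}{1849} - - \frac{447}{526} = \frac{317}{1849} + \frac{447}{526} = \frac{993245}{972574} \approx 1.0213$)
$\frac{G}{o} = \frac{2096}{\frac{993245}{972574}} = 2096 \cdot \frac{972574}{993245} = \frac{2038515104}{993245}$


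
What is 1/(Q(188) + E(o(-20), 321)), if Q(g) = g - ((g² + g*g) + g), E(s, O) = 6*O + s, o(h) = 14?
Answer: -1/68748 ≈ -1.4546e-5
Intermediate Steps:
E(s, O) = s + 6*O
Q(g) = -2*g² (Q(g) = g - ((g² + g²) + g) = g - (2*g² + g) = g - (g + 2*g²) = g + (-g - 2*g²) = -2*g²)
1/(Q(188) + E(o(-20), 321)) = 1/(-2*188² + (14 + 6*321)) = 1/(-2*35344 + (14 + 1926)) = 1/(-70688 + 1940) = 1/(-68748) = -1/68748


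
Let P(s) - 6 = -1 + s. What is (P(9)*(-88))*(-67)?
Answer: 82544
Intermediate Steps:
P(s) = 5 + s (P(s) = 6 + (-1 + s) = 5 + s)
(P(9)*(-88))*(-67) = ((5 + 9)*(-88))*(-67) = (14*(-88))*(-67) = -1232*(-67) = 82544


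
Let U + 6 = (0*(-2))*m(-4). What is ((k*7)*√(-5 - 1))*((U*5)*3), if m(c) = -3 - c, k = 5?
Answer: -3150*I*√6 ≈ -7715.9*I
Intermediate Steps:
U = -6 (U = -6 + (0*(-2))*(-3 - 1*(-4)) = -6 + 0*(-3 + 4) = -6 + 0*1 = -6 + 0 = -6)
((k*7)*√(-5 - 1))*((U*5)*3) = ((5*7)*√(-5 - 1))*(-6*5*3) = (35*√(-6))*(-30*3) = (35*(I*√6))*(-90) = (35*I*√6)*(-90) = -3150*I*√6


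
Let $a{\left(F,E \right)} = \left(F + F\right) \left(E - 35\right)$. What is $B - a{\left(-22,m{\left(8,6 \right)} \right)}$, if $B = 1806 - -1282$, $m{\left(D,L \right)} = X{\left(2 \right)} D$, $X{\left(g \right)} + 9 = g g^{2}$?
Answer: $1196$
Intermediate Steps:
$X{\left(g \right)} = -9 + g^{3}$ ($X{\left(g \right)} = -9 + g g^{2} = -9 + g^{3}$)
$m{\left(D,L \right)} = - D$ ($m{\left(D,L \right)} = \left(-9 + 2^{3}\right) D = \left(-9 + 8\right) D = - D$)
$a{\left(F,E \right)} = 2 F \left(-35 + E\right)$
$B = 3088$ ($B = 1806 + 1282 = 3088$)
$B - a{\left(-22,m{\left(8,6 \right)} \right)} = 3088 - 2 \left(-22\right) \left(-35 - 8\right) = 3088 - 2 \left(-22\right) \left(-43\right) = 3088 - 1892 = 1196$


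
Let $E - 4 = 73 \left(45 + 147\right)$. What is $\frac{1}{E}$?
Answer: $\frac{1}{14020} \approx 7.1327 \cdot 10^{-5}$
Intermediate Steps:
$E = 14020$ ($E = 4 + 73 \left(45 + 147\right) = 4 + 73 \cdot 192 = 4 + 14016 = 14020$)
$\frac{1}{E} = \frac{1}{14020}$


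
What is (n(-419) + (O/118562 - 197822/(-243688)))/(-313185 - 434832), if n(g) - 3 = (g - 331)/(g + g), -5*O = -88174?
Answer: -24491612969239/3773061721799863620 ≈ -6.4912e-6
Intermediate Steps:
O = 88174/5 (O = -1/5*(-88174) = 88174/5 ≈ 17635.)
n(g) = 3 + (-331 + g)/(2*g) (n(g) = 3 + (g - 331)/(g + g) = 3 + (-331 + g)/((2*g)) = 3 + (-331 + g)*(1/(2*g)) = 3 + (-331 + g)/(2*g))
(n(-419) + (O/118562 - 197822/(-243688)))/(-313185 - 434832) = ((1/2)*(-331 + 7*(-419))/(-419) + ((88174/5)/118562 - 197822/(-243688)))/(-313185 - 434832) = ((1/2)*(-1/419)*(-331 - 2933) + ((88174/5)*(1/118562) - 197822*(-1/243688)))/(-748017) = ((1/2)*(-1/419)*(-3264) + (44087/296405 + 98911/121844))*(-1/748017) = (1632/419 + 34689451383/36115170820)*(-1/748017) = (73474838907717/15132256573580)*(-1/748017) = -24491612969239/3773061721799863620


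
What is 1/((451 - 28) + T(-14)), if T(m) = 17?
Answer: 1/440 ≈ 0.0022727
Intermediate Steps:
1/((451 - 28) + T(-14)) = 1/((451 - 28) + 17) = 1/(423 + 17) = 1/440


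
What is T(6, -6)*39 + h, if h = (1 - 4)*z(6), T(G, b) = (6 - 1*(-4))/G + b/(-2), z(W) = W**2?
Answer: 74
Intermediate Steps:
T(G, b) = 10/G - b/2 (T(G, b) = (6 + 4)/G + b*(-1/2) = 10/G - b/2)
h = -108 (h = (1 - 4)*6**2 = -3*36 = -108)
T(6, -6)*39 + h = (10/6 - 1/2*(-6))*39 - 108 = (10*(1/6) + 3)*39 - 108 = (5/3 + 3)*39 - 108 = (14/3)*39 - 108 = 182 - 108 = 74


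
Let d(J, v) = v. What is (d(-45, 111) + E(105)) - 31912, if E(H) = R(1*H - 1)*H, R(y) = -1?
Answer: -31906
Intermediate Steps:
E(H) = -H
(d(-45, 111) + E(105)) - 31912 = (111 - 1*105) - 31912 = (111 - 105) - 31912 = 6 - 31912 = -31906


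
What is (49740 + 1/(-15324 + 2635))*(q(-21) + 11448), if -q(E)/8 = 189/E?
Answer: 7270857895680/12689 ≈ 5.7300e+8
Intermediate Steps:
q(E) = -1512/E
(49740 + 1/(-15324 + 2635))*(q(-21) + 11448) = (49740 + 1/(-15324 + 2635))*(-1512/(-21) + 11448) = (49740 + 1/(-12689))*(-1512*(-1/21) + 11448) = (49740 - 1/12689)*(72 + 11448) = (631150859/12689)*11520 = 7270857895680/12689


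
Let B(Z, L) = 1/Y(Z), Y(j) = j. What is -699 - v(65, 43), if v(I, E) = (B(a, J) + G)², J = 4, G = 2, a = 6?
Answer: -25333/36 ≈ -703.69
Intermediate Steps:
B(Z, L) = 1/Z
v(I, E) = 169/36 (v(I, E) = (1/6 + 2)² = (⅙ + 2)² = (13/6)² = 169/36)
-699 - v(65, 43) = -699 - 1*169/36 = -699 - 169/36 = -25333/36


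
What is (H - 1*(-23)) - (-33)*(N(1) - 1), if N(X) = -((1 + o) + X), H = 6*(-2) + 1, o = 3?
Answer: -186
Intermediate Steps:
H = -11 (H = -12 + 1 = -11)
N(X) = -4 - X (N(X) = -((1 + 3) + X) = -(4 + X) = -4 - X)
(H - 1*(-23)) - (-33)*(N(1) - 1) = (-11 - 1*(-23)) - (-33)*((-4 - 1*1) - 1) = (-11 + 23) - (-33)*((-4 - 1) - 1) = 12 - (-33)*(-5 - 1) = 12 - (-33)*(-6) = 12 - 11*18 = 12 - 198 = -186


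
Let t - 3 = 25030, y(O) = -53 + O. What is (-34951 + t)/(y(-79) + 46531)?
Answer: -9918/46399 ≈ -0.21375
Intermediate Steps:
t = 25033 (t = 3 + 25030 = 25033)
(-34951 + t)/(y(-79) + 46531) = (-34951 + 25033)/((-53 - 79) + 46531) = -9918/(-132 + 46531) = -9918/46399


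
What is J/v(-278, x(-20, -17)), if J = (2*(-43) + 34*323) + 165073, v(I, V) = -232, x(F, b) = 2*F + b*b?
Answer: -175969/232 ≈ -758.49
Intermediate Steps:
x(F, b) = b² + 2*F (x(F, b) = 2*F + b² = b² + 2*F)
J = 175969 (J = (-86 + 10982) + 165073 = 10896 + 165073 = 175969)
J/v(-278, x(-20, -17)) = 175969/(-232) = 175969*(-1/232) = -175969/232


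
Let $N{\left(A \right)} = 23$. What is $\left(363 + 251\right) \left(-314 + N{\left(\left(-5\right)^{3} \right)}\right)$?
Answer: $-178674$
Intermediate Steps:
$\left(363 + 251\right) \left(-314 + N{\left(\left(-5\right)^{3} \right)}\right) = \left(363 + 251\right) \left(-314 + 23\right) = 614 \left(-291\right) = -178674$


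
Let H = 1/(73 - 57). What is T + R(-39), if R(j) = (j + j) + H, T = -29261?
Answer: -469423/16 ≈ -29339.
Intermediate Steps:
H = 1/16 ≈ 0.062500
R(j) = 1/16 + 2*j (R(j) = (j + j) + 1/16 = 2*j + 1/16 = 1/16 + 2*j)
T + R(-39) = -29261 + (1/16 + 2*(-39)) = -29261 + (1/16 - 78) = -29261 - 1247/16 = -469423/16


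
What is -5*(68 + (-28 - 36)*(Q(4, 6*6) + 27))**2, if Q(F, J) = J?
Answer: -78566480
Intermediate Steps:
-5*(68 + (-28 - 36)*(Q(4, 6*6) + 27))**2 = -5*(68 + (-28 - 36)*(6*6 + 27))**2 = -5*(68 - 64*(36 + 27))**2 = -5*(68 - 64*63)**2 = -5*(68 - 4032)**2 = -5*(-3964)**2 = -5*15713296 = -78566480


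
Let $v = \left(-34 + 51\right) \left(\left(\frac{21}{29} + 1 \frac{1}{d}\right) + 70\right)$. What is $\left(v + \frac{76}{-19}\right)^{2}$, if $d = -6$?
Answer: $\frac{43269408169}{30276} \approx 1.4292 \cdot 10^{6}$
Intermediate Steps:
$v = \frac{208709}{174}$ ($v = \left(-34 + 51\right) \left(\left(\frac{21}{29} + 1 \frac{1}{-6}\right) + 70\right) = 17 \left(\left(21 \cdot \frac{1}{29} + 1 \left(- \frac{1}{6}\right)\right) + 70\right) = 17 \left(\left(\frac{21}{29} - \frac{1}{6}\right) + 70\right) = 17 \left(\frac{97}{174} + 70\right) = 17 \cdot \frac{12277}{174} = \frac{208709}{174} \approx 1199.5$)
$\left(v + \frac{76}{-19}\right)^{2} = \left(\frac{208709}{174} + \frac{76}{-19}\right)^{2} = \left(\frac{208709}{174} + 76 \left(- \frac{1}{19}\right)\right)^{2} = \left(\frac{208709}{174} - 4\right)^{2} = \left(\frac{208013}{174}\right)^{2} = \frac{43269408169}{30276}$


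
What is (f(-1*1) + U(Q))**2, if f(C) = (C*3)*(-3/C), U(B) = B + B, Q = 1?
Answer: 49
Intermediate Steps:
U(B) = 2*B
f(C) = -9 (f(C) = (3*C)*(-3/C) = -9)
(f(-1*1) + U(Q))**2 = (-9 + 2*1)**2 = (-9 + 2)**2 = (-7)**2 = 49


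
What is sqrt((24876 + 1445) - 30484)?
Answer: I*sqrt(4163) ≈ 64.521*I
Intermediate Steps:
sqrt((24876 + 1445) - 30484) = sqrt(26321 - 30484) = sqrt(-4163) = I*sqrt(4163)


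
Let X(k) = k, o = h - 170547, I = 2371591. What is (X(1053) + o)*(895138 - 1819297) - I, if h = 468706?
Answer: -276521834299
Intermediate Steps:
o = 298159 (o = 468706 - 170547 = 298159)
(X(1053) + o)*(895138 - 1819297) - I = (1053 + 298159)*(895138 - 1819297) - 1*2371591 = 299212*(-924159) - 2371591 = -276519462708 - 2371591 = -276521834299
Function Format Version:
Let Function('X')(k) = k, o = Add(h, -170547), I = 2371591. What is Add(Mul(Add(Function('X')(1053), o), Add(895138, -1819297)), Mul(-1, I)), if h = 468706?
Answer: -276521834299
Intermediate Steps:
o = 298159 (o = Add(468706, -170547) = 298159)
Add(Mul(Add(Function('X')(1053), o), Add(895138, -1819297)), Mul(-1, I)) = Add(Mul(Add(1053, 298159), Add(895138, -1819297)), Mul(-1, 2371591)) = Add(Mul(299212, -924159), -2371591) = Add(-276519462708, -2371591) = -276521834299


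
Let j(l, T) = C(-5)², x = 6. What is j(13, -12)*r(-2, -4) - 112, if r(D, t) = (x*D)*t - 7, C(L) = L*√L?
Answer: -5237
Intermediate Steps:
C(L) = L^(3/2)
r(D, t) = -7 + 6*D*t (r(D, t) = (6*D)*t - 7 = 6*D*t - 7 = -7 + 6*D*t)
j(l, T) = -125 (j(l, T) = ((-5)^(3/2))² = (-5*I*√5)² = -125)
j(13, -12)*r(-2, -4) - 112 = -125*(-7 + 6*(-2)*(-4)) - 112 = -125*(-7 + 48) - 112 = -125*41 - 112 = -5125 - 112 = -5237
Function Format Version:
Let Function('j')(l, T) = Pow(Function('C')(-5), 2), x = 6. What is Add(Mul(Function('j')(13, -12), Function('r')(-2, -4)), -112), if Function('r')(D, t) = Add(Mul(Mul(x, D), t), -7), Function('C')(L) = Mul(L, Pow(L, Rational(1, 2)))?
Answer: -5237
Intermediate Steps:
Function('C')(L) = Pow(L, Rational(3, 2))
Function('r')(D, t) = Add(-7, Mul(6, D, t)) (Function('r')(D, t) = Add(Mul(Mul(6, D), t), -7) = Add(Mul(6, D, t), -7) = Add(-7, Mul(6, D, t)))
Function('j')(l, T) = -125 (Function('j')(l, T) = Pow(Pow(-5, Rational(3, 2)), 2) = Pow(Mul(-5, I, Pow(5, Rational(1, 2))), 2) = -125)
Add(Mul(Function('j')(13, -12), Function('r')(-2, -4)), -112) = Add(Mul(-125, Add(-7, Mul(6, -2, -4))), -112) = Add(Mul(-125, Add(-7, 48)), -112) = Add(Mul(-125, 41), -112) = Add(-5125, -112) = -5237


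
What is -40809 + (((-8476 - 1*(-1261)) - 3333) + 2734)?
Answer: -48623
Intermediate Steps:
-40809 + (((-8476 - 1*(-1261)) - 3333) + 2734) = -40809 + (((-8476 + 1261) - 3333) + 2734) = -40809 + ((-7215 - 3333) + 2734) = -40809 + (-10548 + 2734) = -40809 - 7814 = -48623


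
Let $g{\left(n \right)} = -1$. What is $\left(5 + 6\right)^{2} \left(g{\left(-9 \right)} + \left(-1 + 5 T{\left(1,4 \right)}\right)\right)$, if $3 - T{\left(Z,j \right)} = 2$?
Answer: $363$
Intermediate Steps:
$T{\left(Z,j \right)} = 1$ ($T{\left(Z,j \right)} = 3 - 2 = 1$)
$\left(5 + 6\right)^{2} \left(g{\left(-9 \right)} + \left(-1 + 5 T{\left(1,4 \right)}\right)\right) = \left(5 + 6\right)^{2} \left(-1 + \left(-1 + 5 \cdot 1\right)\right) = 11^{2} \left(-1 + \left(-1 + 5\right)\right) = 121 \left(-1 + 4\right) = 121 \cdot 3 = 363$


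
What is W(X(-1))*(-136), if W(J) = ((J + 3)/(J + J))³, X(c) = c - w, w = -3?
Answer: -2125/8 ≈ -265.63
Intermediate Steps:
X(c) = 3 + c (X(c) = c - 1*(-3) = c + 3 = 3 + c)
W(J) = (3 + J)³/(8*J³) (W(J) = ((3 + J)/((2*J)))³ = ((3 + J)*(1/(2*J)))³ = ((3 + J)/(2*J))³ = (3 + J)³/(8*J³))
W(X(-1))*(-136) = ((3 + (3 - 1))³/(8*(3 - 1)³))*(-136) = ((⅛)*(3 + 2)³/2³)*(-136) = ((⅛)*(⅛)*5³)*(-136) = ((⅛)*(⅛)*125)*(-136) = (125/64)*(-136) = -2125/8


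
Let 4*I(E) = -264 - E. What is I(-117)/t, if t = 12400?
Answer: -147/49600 ≈ -0.0029637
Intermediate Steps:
I(E) = -66 - E/4 (I(E) = (-264 - E)/4 = -66 - E/4)
I(-117)/t = (-66 - 1/4*(-117))/12400 = (-66 + 117/4)*(1/12400) = -147/4*1/12400 = -147/49600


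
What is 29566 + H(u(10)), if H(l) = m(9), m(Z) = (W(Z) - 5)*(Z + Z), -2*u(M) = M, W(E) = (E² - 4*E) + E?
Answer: 30448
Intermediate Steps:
W(E) = E² - 3*E
u(M) = -M/2
m(Z) = 2*Z*(-5 + Z*(-3 + Z)) (m(Z) = (Z*(-3 + Z) - 5)*(Z + Z) = (-5 + Z*(-3 + Z))*(2*Z) = 2*Z*(-5 + Z*(-3 + Z)))
H(l) = 882 (H(l) = 2*9*(-5 + 9*(-3 + 9)) = 2*9*(-5 + 9*6) = 2*9*(-5 + 54) = 2*9*49 = 882)
29566 + H(u(10)) = 29566 + 882 = 30448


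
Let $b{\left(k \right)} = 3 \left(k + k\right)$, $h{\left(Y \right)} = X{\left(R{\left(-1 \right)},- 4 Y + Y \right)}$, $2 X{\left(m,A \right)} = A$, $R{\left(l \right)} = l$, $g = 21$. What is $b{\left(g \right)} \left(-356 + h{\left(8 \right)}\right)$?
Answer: $-46368$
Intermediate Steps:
$X{\left(m,A \right)} = \frac{A}{2}$
$h{\left(Y \right)} = - \frac{3 Y}{2}$ ($h{\left(Y \right)} = \frac{- 4 Y + Y}{2} = \frac{\left(-3\right) Y}{2} = - \frac{3 Y}{2}$)
$b{\left(k \right)} = 6 k$ ($b{\left(k \right)} = 3 \cdot 2 k = 6 k$)
$b{\left(g \right)} \left(-356 + h{\left(8 \right)}\right) = 6 \cdot 21 \left(-356 - 12\right) = 126 \left(-356 - 12\right) = 126 \left(-368\right) = -46368$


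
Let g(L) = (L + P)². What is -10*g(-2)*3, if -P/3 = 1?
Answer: -750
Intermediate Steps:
P = -3 (P = -3*1 = -3)
g(L) = (-3 + L)² (g(L) = (L - 3)² = (-3 + L)²)
-10*g(-2)*3 = -10*(-3 - 2)²*3 = -10*(-5)²*3 = -10*25*3 = -250*3 = -750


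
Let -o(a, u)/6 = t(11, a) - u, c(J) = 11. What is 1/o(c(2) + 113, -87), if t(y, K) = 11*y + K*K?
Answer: -1/93504 ≈ -1.0695e-5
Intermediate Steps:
t(y, K) = K² + 11*y (t(y, K) = 11*y + K² = K² + 11*y)
o(a, u) = -726 - 6*a² + 6*u (o(a, u) = -6*((a² + 11*11) - u) = -6*((a² + 121) - u) = -6*((121 + a²) - u) = -6*(121 + a² - u) = -726 - 6*a² + 6*u)
1/o(c(2) + 113, -87) = 1/(-726 - 6*(11 + 113)² + 6*(-87)) = 1/(-726 - 6*124² - 522) = 1/(-726 - 6*15376 - 522) = 1/(-726 - 92256 - 522) = 1/(-93504) = -1/93504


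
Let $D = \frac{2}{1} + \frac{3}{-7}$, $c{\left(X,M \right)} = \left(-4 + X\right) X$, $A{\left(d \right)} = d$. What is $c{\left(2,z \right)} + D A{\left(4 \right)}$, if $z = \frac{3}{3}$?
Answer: $\frac{16}{7} \approx 2.2857$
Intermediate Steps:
$z = 1$ ($z = 3 \cdot \frac{1}{3} = 1$)
$c{\left(X,M \right)} = X \left(-4 + X\right)$
$D = \frac{11}{7}$ ($D = 2 \cdot 1 + 3 \left(- \frac{1}{7}\right) = 2 - \frac{3}{7} = \frac{11}{7} \approx 1.5714$)
$c{\left(2,z \right)} + D A{\left(4 \right)} = 2 \left(-4 + 2\right) + \frac{11}{7} \cdot 4 = 2 \left(-2\right) + \frac{44}{7} = -4 + \frac{44}{7} = \frac{16}{7}$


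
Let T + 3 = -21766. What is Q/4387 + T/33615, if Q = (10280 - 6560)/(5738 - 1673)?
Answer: -25872326893/39964100355 ≈ -0.64739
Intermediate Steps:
T = -21769 (T = -3 - 21766 = -21769)
Q = 248/271 (Q = 3720/4065 = 3720*(1/4065) = 248/271 ≈ 0.91513)
Q/4387 + T/33615 = (248/271)/4387 - 21769/33615 = (248/271)*(1/4387) - 21769*1/33615 = 248/1188877 - 21769/33615 = -25872326893/39964100355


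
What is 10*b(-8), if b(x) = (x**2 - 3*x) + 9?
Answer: 970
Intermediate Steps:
b(x) = 9 + x**2 - 3*x
10*b(-8) = 10*(9 + (-8)**2 - 3*(-8)) = 10*(9 + 64 + 24) = 10*97 = 970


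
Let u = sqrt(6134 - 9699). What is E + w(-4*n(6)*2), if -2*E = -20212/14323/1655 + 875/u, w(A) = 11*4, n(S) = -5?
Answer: 1043010966/23704565 + 175*I*sqrt(3565)/1426 ≈ 44.0 + 7.3274*I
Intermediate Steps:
u = I*sqrt(3565) (u = sqrt(-3565) = I*sqrt(3565) ≈ 59.708*I)
w(A) = 44
E = 10106/23704565 + 175*I*sqrt(3565)/1426 (E = -(-20212/14323/1655 + 875/((I*sqrt(3565))))/2 = -(-20212*1/14323*(1/1655) + 875*(-I*sqrt(3565)/3565))/2 = -(-20212/14323*1/1655 - 175*I*sqrt(3565)/713)/2 = -(-20212/23704565 - 175*I*sqrt(3565)/713)/2 = 10106/23704565 + 175*I*sqrt(3565)/1426 ≈ 0.00042633 + 7.3274*I)
E + w(-4*n(6)*2) = (10106/23704565 + 175*I*sqrt(3565)/1426) + 44 = 1043010966/23704565 + 175*I*sqrt(3565)/1426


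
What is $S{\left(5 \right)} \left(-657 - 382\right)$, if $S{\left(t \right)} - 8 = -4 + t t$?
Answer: $-30131$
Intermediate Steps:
$S{\left(t \right)} = 4 + t^{2}$ ($S{\left(t \right)} = 8 + \left(-4 + t t\right) = 8 + \left(-4 + t^{2}\right) = 4 + t^{2}$)
$S{\left(5 \right)} \left(-657 - 382\right) = \left(4 + 5^{2}\right) \left(-657 - 382\right) = \left(4 + 25\right) \left(-1039\right) = 29 \left(-1039\right) = -30131$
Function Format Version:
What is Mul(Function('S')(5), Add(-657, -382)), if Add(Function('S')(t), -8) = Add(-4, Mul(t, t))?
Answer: -30131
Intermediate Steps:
Function('S')(t) = Add(4, Pow(t, 2)) (Function('S')(t) = Add(8, Add(-4, Mul(t, t))) = Add(8, Add(-4, Pow(t, 2))) = Add(4, Pow(t, 2)))
Mul(Function('S')(5), Add(-657, -382)) = Mul(Add(4, Pow(5, 2)), Add(-657, -382)) = Mul(Add(4, 25), -1039) = Mul(29, -1039) = -30131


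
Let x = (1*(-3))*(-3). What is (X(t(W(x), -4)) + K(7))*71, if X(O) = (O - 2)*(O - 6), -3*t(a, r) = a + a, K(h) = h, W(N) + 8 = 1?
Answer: 2201/9 ≈ 244.56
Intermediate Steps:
x = 9 (x = -3*(-3) = 9)
W(N) = -7 (W(N) = -8 + 1 = -7)
t(a, r) = -2*a/3 (t(a, r) = -(a + a)/3 = -2*a/3)
X(O) = (-6 + O)*(-2 + O) (X(O) = (-2 + O)*(-6 + O) = (-6 + O)*(-2 + O))
(X(t(W(x), -4)) + K(7))*71 = ((12 + (-⅔*(-7))² - (-16)*(-7)/3) + 7)*71 = ((12 + (14/3)² - 8*14/3) + 7)*71 = ((12 + 196/9 - 112/3) + 7)*71 = (-32/9 + 7)*71 = (31/9)*71 = 2201/9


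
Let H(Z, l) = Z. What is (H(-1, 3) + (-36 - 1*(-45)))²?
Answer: 64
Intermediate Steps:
(H(-1, 3) + (-36 - 1*(-45)))² = (-1 + (-36 - 1*(-45)))² = (-1 + (-36 + 45))² = (-1 + 9)² = 8² = 64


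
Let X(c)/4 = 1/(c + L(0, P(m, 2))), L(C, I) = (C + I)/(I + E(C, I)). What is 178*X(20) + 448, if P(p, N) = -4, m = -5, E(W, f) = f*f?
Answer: 28568/59 ≈ 484.20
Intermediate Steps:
E(W, f) = f²
L(C, I) = (C + I)/(I + I²)
X(c) = 4/(-⅓ + c) (X(c) = 4/(c + (0 - 4)/((-4)*(1 - 4))) = 4/(c - ¼*(-4)/(-3)) = 4/(c - ¼*(-⅓)*(-4)) = 4/(c - ⅓) = 4/(-⅓ + c))
178*X(20) + 448 = 178*(12/(-1 + 3*20)) + 448 = 178*(12/(-1 + 60)) + 448 = 178*(12/59) + 448 = 2136/59 + 448 = 28568/59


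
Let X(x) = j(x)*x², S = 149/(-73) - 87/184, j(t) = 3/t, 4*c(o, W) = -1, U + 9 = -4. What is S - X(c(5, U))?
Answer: -23693/13432 ≈ -1.7639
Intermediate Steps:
U = -13 (U = -9 - 4 = -13)
c(o, W) = -¼ (c(o, W) = (¼)*(-1) = -¼)
S = -33767/13432 (S = 149*(-1/73) - 87*1/184 = -149/73 - 87/184 = -33767/13432 ≈ -2.5139)
X(x) = 3*x (X(x) = (3/x)*x² = 3*x)
S - X(c(5, U)) = -33767/13432 - 3*(-1)/4 = -33767/13432 - 1*(-¾) = -33767/13432 + ¾ = -23693/13432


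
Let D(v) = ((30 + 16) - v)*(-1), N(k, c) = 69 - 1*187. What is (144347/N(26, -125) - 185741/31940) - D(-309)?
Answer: -1647197009/1884460 ≈ -874.09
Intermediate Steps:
N(k, c) = -118 (N(k, c) = 69 - 187 = -118)
D(v) = -46 + v (D(v) = (46 - v)*(-1) = -46 + v)
(144347/N(26, -125) - 185741/31940) - D(-309) = (144347/(-118) - 185741/31940) - (-46 - 309) = (144347*(-1/118) - 185741*1/31940) - 1*(-355) = (-144347/118 - 185741/31940) + 355 = -2316180309/1884460 + 355 = -1647197009/1884460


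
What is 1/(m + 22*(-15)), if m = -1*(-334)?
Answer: 1/4 ≈ 0.25000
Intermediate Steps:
m = 334
1/(m + 22*(-15)) = 1/(334 + 22*(-15)) = 1/(334 - 330) = 1/4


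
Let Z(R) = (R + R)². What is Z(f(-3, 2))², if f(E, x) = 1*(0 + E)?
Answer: 1296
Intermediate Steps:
f(E, x) = E (f(E, x) = 1*E = E)
Z(R) = 4*R² (Z(R) = (2*R)² = 4*R²)
Z(f(-3, 2))² = (4*(-3)²)² = (4*9)² = 36² = 1296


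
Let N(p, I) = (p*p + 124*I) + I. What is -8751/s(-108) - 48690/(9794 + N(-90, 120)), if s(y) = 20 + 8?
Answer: -144609357/460516 ≈ -314.02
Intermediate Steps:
s(y) = 28
N(p, I) = p² + 125*I (N(p, I) = (p² + 124*I) + I = p² + 125*I)
-8751/s(-108) - 48690/(9794 + N(-90, 120)) = -8751/28 - 48690/(9794 + ((-90)² + 125*120)) = -8751*1/28 - 48690/(9794 + (8100 + 15000)) = -8751/28 - 48690/(9794 + 23100) = -8751/28 - 48690/32894 = -8751/28 - 48690*1/32894 = -8751/28 - 24345/16447 = -144609357/460516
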